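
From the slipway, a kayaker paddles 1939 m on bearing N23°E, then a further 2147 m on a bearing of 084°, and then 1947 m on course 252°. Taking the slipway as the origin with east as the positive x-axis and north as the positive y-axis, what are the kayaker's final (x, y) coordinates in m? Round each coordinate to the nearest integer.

Leg 1 (N23°E, 1939 m): east 1939 sin 23° = 757.63, north 1939 cos 23° = 1784.86
Leg 2 (084°, 2147 m): east 2147 sin 84° = 2135.24, north 2147 cos 84° = 224.42
Leg 3 (252°, 1947 m): east 1947 sin 252° = -1851.71, north 1947 cos 252° = -601.66
Summing: 1041.16 m east, 1407.63 m north → (1041, 1408).

(1041, 1408)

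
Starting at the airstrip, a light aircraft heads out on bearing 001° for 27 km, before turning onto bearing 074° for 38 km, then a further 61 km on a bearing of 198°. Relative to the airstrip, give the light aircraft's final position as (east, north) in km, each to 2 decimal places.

Leg 1 (001°, 27 km): east 27 sin 1° = 0.47, north 27 cos 1° = 27.00
Leg 2 (074°, 38 km): east 38 sin 74° = 36.53, north 38 cos 74° = 10.47
Leg 3 (198°, 61 km): east 61 sin 198° = -18.85, north 61 cos 198° = -58.01
Summing: 18.15 km east, -20.54 km north → (18.15, -20.54).

(18.15, -20.54)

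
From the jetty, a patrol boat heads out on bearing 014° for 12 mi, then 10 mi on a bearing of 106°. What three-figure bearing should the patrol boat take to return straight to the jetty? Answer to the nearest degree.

235°

Leg 1 (014°, 12 mi): east 12 sin 14° = 2.90, north 12 cos 14° = 11.64
Leg 2 (106°, 10 mi): east 10 sin 106° = 9.61, north 10 cos 106° = -2.76
Net displacement: 12.52 east, 8.89 north. Direction back to start is (-12.52, -8.89): bearing = atan2(-12.52, -8.89) mod 360° = 234.62° ≈ 235°.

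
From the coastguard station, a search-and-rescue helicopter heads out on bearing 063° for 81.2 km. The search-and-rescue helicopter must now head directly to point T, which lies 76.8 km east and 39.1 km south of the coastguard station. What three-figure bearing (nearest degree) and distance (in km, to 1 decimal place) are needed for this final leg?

Leg 1 (063°, 81.2 km): east 81.2 sin 63° = 72.35, north 81.2 cos 63° = 36.86
Current position: (72.35, 36.86). Target: (76.8, -39.1). Remaining: Δeast = 4.45, Δnorth = -75.96.
Bearing = atan2(4.45, -75.96) mod 360° = 176.65°; distance = √((4.45)² + (-75.96)²) = 76.094 km.

177°, 76.1 km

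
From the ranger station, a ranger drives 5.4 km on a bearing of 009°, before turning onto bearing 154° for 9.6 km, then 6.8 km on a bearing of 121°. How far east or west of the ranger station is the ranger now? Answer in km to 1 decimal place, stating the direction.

Leg 1 (009°, 5.4 km): east 5.4 sin 9° = 0.84, north 5.4 cos 9° = 5.33
Leg 2 (154°, 9.6 km): east 9.6 sin 154° = 4.21, north 9.6 cos 154° = -8.63
Leg 3 (121°, 6.8 km): east 6.8 sin 121° = 5.83, north 6.8 cos 121° = -3.50
Net east component: 10.88 km.

10.9 km east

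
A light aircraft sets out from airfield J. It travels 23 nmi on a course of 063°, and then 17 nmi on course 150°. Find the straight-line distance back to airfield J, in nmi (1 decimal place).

29.3 nmi

Leg 1 (063°, 23 nmi): east 23 sin 63° = 20.49, north 23 cos 63° = 10.44
Leg 2 (150°, 17 nmi): east 17 sin 150° = 8.50, north 17 cos 150° = -14.72
Net: 28.99 east, -4.28 north. Distance = √((28.99)² + (-4.28)²) = 29.307 nmi.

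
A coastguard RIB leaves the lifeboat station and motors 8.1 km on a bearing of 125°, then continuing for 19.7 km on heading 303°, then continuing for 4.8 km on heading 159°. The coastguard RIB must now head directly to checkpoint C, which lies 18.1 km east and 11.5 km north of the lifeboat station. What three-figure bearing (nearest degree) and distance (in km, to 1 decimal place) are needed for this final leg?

Leg 1 (125°, 8.1 km): east 8.1 sin 125° = 6.64, north 8.1 cos 125° = -4.65
Leg 2 (303°, 19.7 km): east 19.7 sin 303° = -16.52, north 19.7 cos 303° = 10.73
Leg 3 (159°, 4.8 km): east 4.8 sin 159° = 1.72, north 4.8 cos 159° = -4.48
Current position: (-8.17, 1.60). Target: (18.1, 11.5). Remaining: Δeast = 26.27, Δnorth = 9.90.
Bearing = atan2(26.27, 9.90) mod 360° = 69.35°; distance = √((26.27)² + (9.90)²) = 28.069 km.

069°, 28.1 km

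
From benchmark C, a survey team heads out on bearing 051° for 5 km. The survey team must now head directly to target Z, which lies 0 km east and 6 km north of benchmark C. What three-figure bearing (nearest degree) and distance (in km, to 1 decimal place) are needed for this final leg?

306°, 4.8 km

Leg 1 (051°, 5 km): east 5 sin 51° = 3.89, north 5 cos 51° = 3.15
Current position: (3.89, 3.15). Target: (0, 6). Remaining: Δeast = -3.89, Δnorth = 2.85.
Bearing = atan2(-3.89, 2.85) mod 360° = 306.29°; distance = √((-3.89)² + (2.85)²) = 4.821 km.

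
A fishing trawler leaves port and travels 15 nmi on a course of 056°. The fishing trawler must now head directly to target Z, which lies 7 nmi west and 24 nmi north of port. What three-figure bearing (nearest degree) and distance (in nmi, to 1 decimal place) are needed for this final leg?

Leg 1 (056°, 15 nmi): east 15 sin 56° = 12.44, north 15 cos 56° = 8.39
Current position: (12.44, 8.39). Target: (-7, 24). Remaining: Δeast = -19.44, Δnorth = 15.61.
Bearing = atan2(-19.44, 15.61) mod 360° = 308.77°; distance = √((-19.44)² + (15.61)²) = 24.929 nmi.

309°, 24.9 nmi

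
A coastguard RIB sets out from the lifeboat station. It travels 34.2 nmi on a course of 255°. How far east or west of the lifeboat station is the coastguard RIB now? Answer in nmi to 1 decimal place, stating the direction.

Leg 1 (255°, 34.2 nmi): east 34.2 sin 255° = -33.03, north 34.2 cos 255° = -8.85
Net east component: -33.03 nmi.

33.0 nmi west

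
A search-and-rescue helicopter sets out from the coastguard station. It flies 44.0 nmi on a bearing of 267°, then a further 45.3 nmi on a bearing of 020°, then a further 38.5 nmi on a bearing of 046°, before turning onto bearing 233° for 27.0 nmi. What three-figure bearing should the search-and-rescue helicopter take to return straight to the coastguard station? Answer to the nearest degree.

Leg 1 (267°, 44.0 nmi): east 44.0 sin 267° = -43.94, north 44.0 cos 267° = -2.30
Leg 2 (020°, 45.3 nmi): east 45.3 sin 20° = 15.49, north 45.3 cos 20° = 42.57
Leg 3 (046°, 38.5 nmi): east 38.5 sin 46° = 27.69, north 38.5 cos 46° = 26.74
Leg 4 (233°, 27.0 nmi): east 27.0 sin 233° = -21.56, north 27.0 cos 233° = -16.25
Net displacement: -22.31 east, 50.76 north. Direction back to start is (22.31, -50.76): bearing = atan2(22.31, -50.76) mod 360° = 156.27° ≈ 156°.

156°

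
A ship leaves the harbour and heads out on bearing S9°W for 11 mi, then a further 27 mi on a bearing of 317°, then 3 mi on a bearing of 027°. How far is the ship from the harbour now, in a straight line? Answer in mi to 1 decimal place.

22.0 mi

Leg 1 (S9°W, 11 mi): east 11 sin 189° = -1.72, north 11 cos 189° = -10.86
Leg 2 (317°, 27 mi): east 27 sin 317° = -18.41, north 27 cos 317° = 19.75
Leg 3 (027°, 3 mi): east 3 sin 27° = 1.36, north 3 cos 27° = 2.67
Net: -18.77 east, 11.55 north. Distance = √((-18.77)² + (11.55)²) = 22.044 mi.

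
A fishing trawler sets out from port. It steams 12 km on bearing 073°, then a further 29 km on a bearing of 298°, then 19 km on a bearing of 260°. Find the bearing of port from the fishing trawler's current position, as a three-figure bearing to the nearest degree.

Leg 1 (073°, 12 km): east 12 sin 73° = 11.48, north 12 cos 73° = 3.51
Leg 2 (298°, 29 km): east 29 sin 298° = -25.61, north 29 cos 298° = 13.61
Leg 3 (260°, 19 km): east 19 sin 260° = -18.71, north 19 cos 260° = -3.30
Net displacement: -32.84 east, 13.82 north. Direction back to start is (32.84, -13.82): bearing = atan2(32.84, -13.82) mod 360° = 112.83° ≈ 113°.

113°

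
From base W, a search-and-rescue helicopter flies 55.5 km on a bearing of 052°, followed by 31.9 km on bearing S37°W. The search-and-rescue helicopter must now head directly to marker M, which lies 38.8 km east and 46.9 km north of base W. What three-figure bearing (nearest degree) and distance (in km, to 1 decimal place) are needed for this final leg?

020°, 40.8 km

Leg 1 (052°, 55.5 km): east 55.5 sin 52° = 43.73, north 55.5 cos 52° = 34.17
Leg 2 (S37°W, 31.9 km): east 31.9 sin 217° = -19.20, north 31.9 cos 217° = -25.48
Current position: (24.54, 8.69). Target: (38.8, 46.9). Remaining: Δeast = 14.26, Δnorth = 38.21.
Bearing = atan2(14.26, 38.21) mod 360° = 20.47°; distance = √((14.26)² + (38.21)²) = 40.783 km.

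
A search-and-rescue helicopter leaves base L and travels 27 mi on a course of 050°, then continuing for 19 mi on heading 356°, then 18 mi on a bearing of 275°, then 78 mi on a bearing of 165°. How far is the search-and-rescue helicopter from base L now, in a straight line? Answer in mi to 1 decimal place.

43.3 mi

Leg 1 (050°, 27 mi): east 27 sin 50° = 20.68, north 27 cos 50° = 17.36
Leg 2 (356°, 19 mi): east 19 sin 356° = -1.33, north 19 cos 356° = 18.95
Leg 3 (275°, 18 mi): east 18 sin 275° = -17.93, north 18 cos 275° = 1.57
Leg 4 (165°, 78 mi): east 78 sin 165° = 20.19, north 78 cos 165° = -75.34
Net: 21.61 east, -37.46 north. Distance = √((21.61)² + (-37.46)²) = 43.252 mi.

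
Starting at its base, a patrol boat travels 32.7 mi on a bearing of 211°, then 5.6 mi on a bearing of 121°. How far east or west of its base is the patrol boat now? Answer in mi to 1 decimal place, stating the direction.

12.0 mi west

Leg 1 (211°, 32.7 mi): east 32.7 sin 211° = -16.84, north 32.7 cos 211° = -28.03
Leg 2 (121°, 5.6 mi): east 5.6 sin 121° = 4.80, north 5.6 cos 121° = -2.88
Net east component: -12.04 mi.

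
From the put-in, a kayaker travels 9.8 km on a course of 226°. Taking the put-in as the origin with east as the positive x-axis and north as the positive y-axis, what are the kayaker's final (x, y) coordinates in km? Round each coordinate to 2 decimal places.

(-7.05, -6.81)

Leg 1 (226°, 9.8 km): east 9.8 sin 226° = -7.05, north 9.8 cos 226° = -6.81
Summing: -7.05 km east, -6.81 km north → (-7.05, -6.81).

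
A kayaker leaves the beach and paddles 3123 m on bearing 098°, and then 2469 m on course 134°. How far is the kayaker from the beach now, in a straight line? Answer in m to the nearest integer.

Leg 1 (098°, 3123 m): east 3123 sin 98° = 3092.61, north 3123 cos 98° = -434.64
Leg 2 (134°, 2469 m): east 2469 sin 134° = 1776.05, north 2469 cos 134° = -1715.11
Net: 4868.66 east, -2149.75 north. Distance = √((4868.66)² + (-2149.75)²) = 5322.147 m.

5322 m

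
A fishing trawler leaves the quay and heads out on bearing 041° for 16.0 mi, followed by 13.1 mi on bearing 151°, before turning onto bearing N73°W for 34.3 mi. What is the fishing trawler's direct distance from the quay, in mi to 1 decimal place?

19.2 mi

Leg 1 (041°, 16.0 mi): east 16.0 sin 41° = 10.50, north 16.0 cos 41° = 12.08
Leg 2 (151°, 13.1 mi): east 13.1 sin 151° = 6.35, north 13.1 cos 151° = -11.46
Leg 3 (N73°W, 34.3 mi): east 34.3 sin 287° = -32.80, north 34.3 cos 287° = 10.03
Net: -15.95 east, 10.65 north. Distance = √((-15.95)² + (10.65)²) = 19.179 mi.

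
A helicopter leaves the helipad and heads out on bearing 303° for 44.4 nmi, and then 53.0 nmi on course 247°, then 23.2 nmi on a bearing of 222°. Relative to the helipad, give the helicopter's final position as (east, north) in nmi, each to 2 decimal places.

Leg 1 (303°, 44.4 nmi): east 44.4 sin 303° = -37.24, north 44.4 cos 303° = 24.18
Leg 2 (247°, 53.0 nmi): east 53.0 sin 247° = -48.79, north 53.0 cos 247° = -20.71
Leg 3 (222°, 23.2 nmi): east 23.2 sin 222° = -15.52, north 23.2 cos 222° = -17.24
Summing: -101.55 nmi east, -13.77 nmi north → (-101.55, -13.77).

(-101.55, -13.77)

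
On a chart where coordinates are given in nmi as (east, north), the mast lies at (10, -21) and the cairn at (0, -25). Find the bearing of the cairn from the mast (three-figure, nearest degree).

248°

Δeast = 0 − 10 = -10.00; Δnorth = -25 − -21 = -4.00.
Bearing = atan2(Δeast, Δnorth) mod 360° = 248.20° ≈ 248°.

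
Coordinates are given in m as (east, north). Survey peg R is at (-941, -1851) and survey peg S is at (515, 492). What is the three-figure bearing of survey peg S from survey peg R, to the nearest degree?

032°

Δeast = 515 − -941 = 1456.00; Δnorth = 492 − -1851 = 2343.00.
Bearing = atan2(Δeast, Δnorth) mod 360° = 31.86° ≈ 032°.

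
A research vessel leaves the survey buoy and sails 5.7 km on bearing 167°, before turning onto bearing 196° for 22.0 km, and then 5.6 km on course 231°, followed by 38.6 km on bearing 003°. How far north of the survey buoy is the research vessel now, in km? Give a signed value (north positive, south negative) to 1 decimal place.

Leg 1 (167°, 5.7 km): east 5.7 sin 167° = 1.28, north 5.7 cos 167° = -5.55
Leg 2 (196°, 22.0 km): east 22.0 sin 196° = -6.06, north 22.0 cos 196° = -21.15
Leg 3 (231°, 5.6 km): east 5.6 sin 231° = -4.35, north 5.6 cos 231° = -3.52
Leg 4 (003°, 38.6 km): east 38.6 sin 3° = 2.02, north 38.6 cos 3° = 38.55
Net north component: 8.32 km.

8.3 km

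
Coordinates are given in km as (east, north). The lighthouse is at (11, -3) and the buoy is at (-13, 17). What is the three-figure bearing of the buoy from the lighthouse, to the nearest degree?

310°

Δeast = -13 − 11 = -24.00; Δnorth = 17 − -3 = 20.00.
Bearing = atan2(Δeast, Δnorth) mod 360° = 309.81° ≈ 310°.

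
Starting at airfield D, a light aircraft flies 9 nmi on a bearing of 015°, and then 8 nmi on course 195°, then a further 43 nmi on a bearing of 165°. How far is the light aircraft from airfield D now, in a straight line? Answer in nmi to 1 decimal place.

42.1 nmi

Leg 1 (015°, 9 nmi): east 9 sin 15° = 2.33, north 9 cos 15° = 8.69
Leg 2 (195°, 8 nmi): east 8 sin 195° = -2.07, north 8 cos 195° = -7.73
Leg 3 (165°, 43 nmi): east 43 sin 165° = 11.13, north 43 cos 165° = -41.53
Net: 11.39 east, -40.57 north. Distance = √((11.39)² + (-40.57)²) = 42.137 nmi.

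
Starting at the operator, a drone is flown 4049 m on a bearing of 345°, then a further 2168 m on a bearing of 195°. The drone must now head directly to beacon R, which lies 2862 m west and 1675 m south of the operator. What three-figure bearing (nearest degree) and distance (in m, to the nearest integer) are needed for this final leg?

Leg 1 (345°, 4049 m): east 4049 sin 345° = -1047.96, north 4049 cos 345° = 3911.03
Leg 2 (195°, 2168 m): east 2168 sin 195° = -561.12, north 2168 cos 195° = -2094.13
Current position: (-1609.08, 1816.91). Target: (-2862, -1675). Remaining: Δeast = -1252.92, Δnorth = -3491.91.
Bearing = atan2(-1252.92, -3491.91) mod 360° = 199.74°; distance = √((-1252.92)² + (-3491.91)²) = 3709.882 m.

200°, 3710 m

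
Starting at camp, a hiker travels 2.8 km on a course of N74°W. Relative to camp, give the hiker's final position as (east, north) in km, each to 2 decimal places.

(-2.69, 0.77)

Leg 1 (N74°W, 2.8 km): east 2.8 sin 286° = -2.69, north 2.8 cos 286° = 0.77
Summing: -2.69 km east, 0.77 km north → (-2.69, 0.77).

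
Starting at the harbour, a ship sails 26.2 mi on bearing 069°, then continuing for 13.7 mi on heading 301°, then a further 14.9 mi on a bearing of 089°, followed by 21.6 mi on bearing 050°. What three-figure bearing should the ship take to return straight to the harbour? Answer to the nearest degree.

Leg 1 (069°, 26.2 mi): east 26.2 sin 69° = 24.46, north 26.2 cos 69° = 9.39
Leg 2 (301°, 13.7 mi): east 13.7 sin 301° = -11.74, north 13.7 cos 301° = 7.06
Leg 3 (089°, 14.9 mi): east 14.9 sin 89° = 14.90, north 14.9 cos 89° = 0.26
Leg 4 (050°, 21.6 mi): east 21.6 sin 50° = 16.55, north 21.6 cos 50° = 13.88
Net displacement: 44.16 east, 30.59 north. Direction back to start is (-44.16, -30.59): bearing = atan2(-44.16, -30.59) mod 360° = 235.29° ≈ 235°.

235°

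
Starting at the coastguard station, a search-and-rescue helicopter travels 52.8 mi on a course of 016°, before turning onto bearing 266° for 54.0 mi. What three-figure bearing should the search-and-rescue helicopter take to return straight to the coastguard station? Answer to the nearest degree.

140°

Leg 1 (016°, 52.8 mi): east 52.8 sin 16° = 14.55, north 52.8 cos 16° = 50.75
Leg 2 (266°, 54.0 mi): east 54.0 sin 266° = -53.87, north 54.0 cos 266° = -3.77
Net displacement: -39.31 east, 46.99 north. Direction back to start is (39.31, -46.99): bearing = atan2(39.31, -46.99) mod 360° = 140.08° ≈ 140°.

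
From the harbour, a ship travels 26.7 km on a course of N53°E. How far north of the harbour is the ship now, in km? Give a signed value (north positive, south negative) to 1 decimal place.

16.1 km

Leg 1 (N53°E, 26.7 km): east 26.7 sin 53° = 21.32, north 26.7 cos 53° = 16.07
Net north component: 16.07 km.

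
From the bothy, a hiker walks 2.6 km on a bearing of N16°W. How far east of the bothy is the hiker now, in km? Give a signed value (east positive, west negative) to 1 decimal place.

Leg 1 (N16°W, 2.6 km): east 2.6 sin 344° = -0.72, north 2.6 cos 344° = 2.50
Net east component: -0.72 km.

-0.7 km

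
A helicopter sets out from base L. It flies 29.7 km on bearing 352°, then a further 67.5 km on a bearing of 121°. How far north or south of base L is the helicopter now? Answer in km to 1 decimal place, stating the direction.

Leg 1 (352°, 29.7 km): east 29.7 sin 352° = -4.13, north 29.7 cos 352° = 29.41
Leg 2 (121°, 67.5 km): east 67.5 sin 121° = 57.86, north 67.5 cos 121° = -34.77
Net north component: -5.35 km.

5.4 km south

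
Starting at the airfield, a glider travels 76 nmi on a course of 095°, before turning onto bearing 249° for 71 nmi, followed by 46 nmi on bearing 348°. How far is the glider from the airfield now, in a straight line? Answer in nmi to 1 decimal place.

Leg 1 (095°, 76 nmi): east 76 sin 95° = 75.71, north 76 cos 95° = -6.62
Leg 2 (249°, 71 nmi): east 71 sin 249° = -66.28, north 71 cos 249° = -25.44
Leg 3 (348°, 46 nmi): east 46 sin 348° = -9.56, north 46 cos 348° = 44.99
Net: -0.14 east, 12.93 north. Distance = √((-0.14)² + (12.93)²) = 12.928 nmi.

12.9 nmi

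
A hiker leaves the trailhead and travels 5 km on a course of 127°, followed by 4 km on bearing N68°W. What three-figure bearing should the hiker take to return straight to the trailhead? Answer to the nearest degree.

349°

Leg 1 (127°, 5 km): east 5 sin 127° = 3.99, north 5 cos 127° = -3.01
Leg 2 (N68°W, 4 km): east 4 sin 292° = -3.71, north 4 cos 292° = 1.50
Net displacement: 0.28 east, -1.51 north. Direction back to start is (-0.28, 1.51): bearing = atan2(-0.28, 1.51) mod 360° = 349.34° ≈ 349°.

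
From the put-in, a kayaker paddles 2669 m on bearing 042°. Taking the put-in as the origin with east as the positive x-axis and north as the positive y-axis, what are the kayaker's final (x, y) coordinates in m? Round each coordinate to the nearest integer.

(1786, 1983)

Leg 1 (042°, 2669 m): east 2669 sin 42° = 1785.91, north 2669 cos 42° = 1983.45
Summing: 1785.91 m east, 1983.45 m north → (1786, 1983).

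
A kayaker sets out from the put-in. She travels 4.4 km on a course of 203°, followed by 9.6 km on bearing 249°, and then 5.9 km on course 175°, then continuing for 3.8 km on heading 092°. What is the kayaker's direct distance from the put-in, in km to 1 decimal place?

Leg 1 (203°, 4.4 km): east 4.4 sin 203° = -1.72, north 4.4 cos 203° = -4.05
Leg 2 (249°, 9.6 km): east 9.6 sin 249° = -8.96, north 9.6 cos 249° = -3.44
Leg 3 (175°, 5.9 km): east 5.9 sin 175° = 0.51, north 5.9 cos 175° = -5.88
Leg 4 (092°, 3.8 km): east 3.8 sin 92° = 3.80, north 3.8 cos 92° = -0.13
Net: -6.37 east, -13.50 north. Distance = √((-6.37)² + (-13.50)²) = 14.928 km.

14.9 km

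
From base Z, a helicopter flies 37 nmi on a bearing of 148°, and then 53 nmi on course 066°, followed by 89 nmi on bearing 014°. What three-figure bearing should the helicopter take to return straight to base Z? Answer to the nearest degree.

Leg 1 (148°, 37 nmi): east 37 sin 148° = 19.61, north 37 cos 148° = -31.38
Leg 2 (066°, 53 nmi): east 53 sin 66° = 48.42, north 53 cos 66° = 21.56
Leg 3 (014°, 89 nmi): east 89 sin 14° = 21.53, north 89 cos 14° = 86.36
Net displacement: 89.56 east, 76.54 north. Direction back to start is (-89.56, -76.54): bearing = atan2(-89.56, -76.54) mod 360° = 229.48° ≈ 229°.

229°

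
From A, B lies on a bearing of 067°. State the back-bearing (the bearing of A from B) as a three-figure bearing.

247°

Back-bearing = 067° + 180° = 247°.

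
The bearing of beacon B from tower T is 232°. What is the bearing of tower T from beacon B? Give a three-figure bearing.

052°

Back-bearing = 232° − 180° = 052°.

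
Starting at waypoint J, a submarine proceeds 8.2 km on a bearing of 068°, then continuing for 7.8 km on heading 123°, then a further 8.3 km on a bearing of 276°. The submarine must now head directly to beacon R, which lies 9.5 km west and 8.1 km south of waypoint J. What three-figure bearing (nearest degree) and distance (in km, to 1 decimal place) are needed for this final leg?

243°, 17.2 km

Leg 1 (068°, 8.2 km): east 8.2 sin 68° = 7.60, north 8.2 cos 68° = 3.07
Leg 2 (123°, 7.8 km): east 7.8 sin 123° = 6.54, north 7.8 cos 123° = -4.25
Leg 3 (276°, 8.3 km): east 8.3 sin 276° = -8.25, north 8.3 cos 276° = 0.87
Current position: (5.89, -0.31). Target: (-9.5, -8.1). Remaining: Δeast = -15.39, Δnorth = -7.79.
Bearing = atan2(-15.39, -7.79) mod 360° = 243.15°; distance = √((-15.39)² + (-7.79)²) = 17.250 km.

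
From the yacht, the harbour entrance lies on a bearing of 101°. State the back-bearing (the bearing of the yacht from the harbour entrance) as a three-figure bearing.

Back-bearing = 101° + 180° = 281°.

281°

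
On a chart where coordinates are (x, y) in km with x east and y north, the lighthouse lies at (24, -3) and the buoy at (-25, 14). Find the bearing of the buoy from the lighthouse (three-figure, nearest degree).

289°

Δeast = -25 − 24 = -49.00; Δnorth = 14 − -3 = 17.00.
Bearing = atan2(Δeast, Δnorth) mod 360° = 289.13° ≈ 289°.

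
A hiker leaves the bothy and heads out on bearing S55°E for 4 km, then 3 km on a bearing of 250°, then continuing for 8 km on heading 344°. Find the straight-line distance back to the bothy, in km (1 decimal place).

Leg 1 (S55°E, 4 km): east 4 sin 125° = 3.28, north 4 cos 125° = -2.29
Leg 2 (250°, 3 km): east 3 sin 250° = -2.82, north 3 cos 250° = -1.03
Leg 3 (344°, 8 km): east 8 sin 344° = -2.21, north 8 cos 344° = 7.69
Net: -1.75 east, 4.37 north. Distance = √((-1.75)² + (4.37)²) = 4.706 km.

4.7 km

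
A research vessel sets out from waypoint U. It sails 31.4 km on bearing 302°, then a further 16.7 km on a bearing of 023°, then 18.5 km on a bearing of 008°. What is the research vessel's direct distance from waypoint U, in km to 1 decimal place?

Leg 1 (302°, 31.4 km): east 31.4 sin 302° = -26.63, north 31.4 cos 302° = 16.64
Leg 2 (023°, 16.7 km): east 16.7 sin 23° = 6.53, north 16.7 cos 23° = 15.37
Leg 3 (008°, 18.5 km): east 18.5 sin 8° = 2.57, north 18.5 cos 8° = 18.32
Net: -17.53 east, 50.33 north. Distance = √((-17.53)² + (50.33)²) = 53.297 km.

53.3 km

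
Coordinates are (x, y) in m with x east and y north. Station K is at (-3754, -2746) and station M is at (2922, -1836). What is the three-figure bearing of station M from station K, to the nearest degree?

Δeast = 2922 − -3754 = 6676.00; Δnorth = -1836 − -2746 = 910.00.
Bearing = atan2(Δeast, Δnorth) mod 360° = 82.24° ≈ 082°.

082°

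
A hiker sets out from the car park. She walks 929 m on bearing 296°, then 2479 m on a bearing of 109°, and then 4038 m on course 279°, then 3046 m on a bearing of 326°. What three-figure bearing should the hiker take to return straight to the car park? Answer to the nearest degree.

Leg 1 (296°, 929 m): east 929 sin 296° = -834.98, north 929 cos 296° = 407.25
Leg 2 (109°, 2479 m): east 2479 sin 109° = 2343.94, north 2479 cos 109° = -807.08
Leg 3 (279°, 4038 m): east 4038 sin 279° = -3988.29, north 4038 cos 279° = 631.68
Leg 4 (326°, 3046 m): east 3046 sin 326° = -1703.30, north 3046 cos 326° = 2525.25
Net displacement: -4182.63 east, 2757.09 north. Direction back to start is (4182.63, -2757.09): bearing = atan2(4182.63, -2757.09) mod 360° = 123.39° ≈ 123°.

123°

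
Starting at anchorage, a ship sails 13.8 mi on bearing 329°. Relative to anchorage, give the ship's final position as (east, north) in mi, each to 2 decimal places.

(-7.11, 11.83)

Leg 1 (329°, 13.8 mi): east 13.8 sin 329° = -7.11, north 13.8 cos 329° = 11.83
Summing: -7.11 mi east, 11.83 mi north → (-7.11, 11.83).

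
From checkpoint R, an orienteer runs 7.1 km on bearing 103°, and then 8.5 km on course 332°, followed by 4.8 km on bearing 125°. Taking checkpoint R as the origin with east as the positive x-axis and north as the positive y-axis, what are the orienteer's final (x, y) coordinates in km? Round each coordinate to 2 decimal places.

Leg 1 (103°, 7.1 km): east 7.1 sin 103° = 6.92, north 7.1 cos 103° = -1.60
Leg 2 (332°, 8.5 km): east 8.5 sin 332° = -3.99, north 8.5 cos 332° = 7.51
Leg 3 (125°, 4.8 km): east 4.8 sin 125° = 3.93, north 4.8 cos 125° = -2.75
Summing: 6.86 km east, 3.15 km north → (6.86, 3.15).

(6.86, 3.15)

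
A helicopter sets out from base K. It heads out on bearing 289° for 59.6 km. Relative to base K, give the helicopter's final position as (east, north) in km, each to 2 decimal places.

Leg 1 (289°, 59.6 km): east 59.6 sin 289° = -56.35, north 59.6 cos 289° = 19.40
Summing: -56.35 km east, 19.40 km north → (-56.35, 19.40).

(-56.35, 19.40)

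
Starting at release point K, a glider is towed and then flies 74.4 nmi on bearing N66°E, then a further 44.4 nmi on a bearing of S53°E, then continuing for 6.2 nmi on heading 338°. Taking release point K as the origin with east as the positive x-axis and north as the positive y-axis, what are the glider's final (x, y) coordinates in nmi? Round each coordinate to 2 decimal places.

(101.10, 9.29)

Leg 1 (N66°E, 74.4 nmi): east 74.4 sin 66° = 67.97, north 74.4 cos 66° = 30.26
Leg 2 (S53°E, 44.4 nmi): east 44.4 sin 127° = 35.46, north 44.4 cos 127° = -26.72
Leg 3 (338°, 6.2 nmi): east 6.2 sin 338° = -2.32, north 6.2 cos 338° = 5.75
Summing: 101.10 nmi east, 9.29 nmi north → (101.10, 9.29).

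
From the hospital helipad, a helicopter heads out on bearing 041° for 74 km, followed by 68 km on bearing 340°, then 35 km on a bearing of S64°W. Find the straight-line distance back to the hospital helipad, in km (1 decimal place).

104.6 km

Leg 1 (041°, 74 km): east 74 sin 41° = 48.55, north 74 cos 41° = 55.85
Leg 2 (340°, 68 km): east 68 sin 340° = -23.26, north 68 cos 340° = 63.90
Leg 3 (S64°W, 35 km): east 35 sin 244° = -31.46, north 35 cos 244° = -15.34
Net: -6.17 east, 104.40 north. Distance = √((-6.17)² + (104.40)²) = 104.587 km.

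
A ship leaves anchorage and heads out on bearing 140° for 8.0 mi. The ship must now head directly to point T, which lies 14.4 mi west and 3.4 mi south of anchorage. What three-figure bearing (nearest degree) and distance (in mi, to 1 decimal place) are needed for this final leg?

278°, 19.7 mi

Leg 1 (140°, 8.0 mi): east 8.0 sin 140° = 5.14, north 8.0 cos 140° = -6.13
Current position: (5.14, -6.13). Target: (-14.4, -3.4). Remaining: Δeast = -19.54, Δnorth = 2.73.
Bearing = atan2(-19.54, 2.73) mod 360° = 277.95°; distance = √((-19.54)² + (2.73)²) = 19.732 mi.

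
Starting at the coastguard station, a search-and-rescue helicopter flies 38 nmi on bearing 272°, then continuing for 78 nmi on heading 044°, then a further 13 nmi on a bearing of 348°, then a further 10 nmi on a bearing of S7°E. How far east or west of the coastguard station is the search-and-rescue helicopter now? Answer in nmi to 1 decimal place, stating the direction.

Leg 1 (272°, 38 nmi): east 38 sin 272° = -37.98, north 38 cos 272° = 1.33
Leg 2 (044°, 78 nmi): east 78 sin 44° = 54.18, north 78 cos 44° = 56.11
Leg 3 (348°, 13 nmi): east 13 sin 348° = -2.70, north 13 cos 348° = 12.72
Leg 4 (S7°E, 10 nmi): east 10 sin 173° = 1.22, north 10 cos 173° = -9.93
Net east component: 14.72 nmi.

14.7 nmi east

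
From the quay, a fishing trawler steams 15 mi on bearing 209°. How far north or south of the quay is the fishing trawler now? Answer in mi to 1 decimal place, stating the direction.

Leg 1 (209°, 15 mi): east 15 sin 209° = -7.27, north 15 cos 209° = -13.12
Net north component: -13.12 mi.

13.1 mi south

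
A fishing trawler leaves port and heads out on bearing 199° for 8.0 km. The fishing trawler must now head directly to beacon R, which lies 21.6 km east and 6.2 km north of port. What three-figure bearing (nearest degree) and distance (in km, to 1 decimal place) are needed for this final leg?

060°, 27.8 km

Leg 1 (199°, 8.0 km): east 8.0 sin 199° = -2.60, north 8.0 cos 199° = -7.56
Current position: (-2.60, -7.56). Target: (21.6, 6.2). Remaining: Δeast = 24.20, Δnorth = 13.76.
Bearing = atan2(24.20, 13.76) mod 360° = 60.37°; distance = √((24.20)² + (13.76)²) = 27.844 km.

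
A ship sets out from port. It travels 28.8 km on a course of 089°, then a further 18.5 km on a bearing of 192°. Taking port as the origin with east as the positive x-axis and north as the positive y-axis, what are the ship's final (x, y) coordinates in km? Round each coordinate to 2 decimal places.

Leg 1 (089°, 28.8 km): east 28.8 sin 89° = 28.80, north 28.8 cos 89° = 0.50
Leg 2 (192°, 18.5 km): east 18.5 sin 192° = -3.85, north 18.5 cos 192° = -18.10
Summing: 24.95 km east, -17.59 km north → (24.95, -17.59).

(24.95, -17.59)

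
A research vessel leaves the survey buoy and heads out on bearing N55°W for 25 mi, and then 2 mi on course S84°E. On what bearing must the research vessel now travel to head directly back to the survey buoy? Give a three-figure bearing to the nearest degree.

127°

Leg 1 (N55°W, 25 mi): east 25 sin 305° = -20.48, north 25 cos 305° = 14.34
Leg 2 (S84°E, 2 mi): east 2 sin 96° = 1.99, north 2 cos 96° = -0.21
Net displacement: -18.49 east, 14.13 north. Direction back to start is (18.49, -14.13): bearing = atan2(18.49, -14.13) mod 360° = 127.39° ≈ 127°.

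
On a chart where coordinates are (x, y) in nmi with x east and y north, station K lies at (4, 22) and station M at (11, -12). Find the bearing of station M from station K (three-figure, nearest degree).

168°

Δeast = 11 − 4 = 7.00; Δnorth = -12 − 22 = -34.00.
Bearing = atan2(Δeast, Δnorth) mod 360° = 168.37° ≈ 168°.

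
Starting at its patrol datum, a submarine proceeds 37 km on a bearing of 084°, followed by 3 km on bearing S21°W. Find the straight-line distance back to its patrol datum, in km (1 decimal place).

Leg 1 (084°, 37 km): east 37 sin 84° = 36.80, north 37 cos 84° = 3.87
Leg 2 (S21°W, 3 km): east 3 sin 201° = -1.08, north 3 cos 201° = -2.80
Net: 35.72 east, 1.07 north. Distance = √((35.72)² + (1.07)²) = 35.738 km.

35.7 km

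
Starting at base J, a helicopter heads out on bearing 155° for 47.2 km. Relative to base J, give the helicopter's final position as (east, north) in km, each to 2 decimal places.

Leg 1 (155°, 47.2 km): east 47.2 sin 155° = 19.95, north 47.2 cos 155° = -42.78
Summing: 19.95 km east, -42.78 km north → (19.95, -42.78).

(19.95, -42.78)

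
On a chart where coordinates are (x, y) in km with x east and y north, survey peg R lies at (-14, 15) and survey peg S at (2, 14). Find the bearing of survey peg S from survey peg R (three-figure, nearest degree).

094°

Δeast = 2 − -14 = 16.00; Δnorth = 14 − 15 = -1.00.
Bearing = atan2(Δeast, Δnorth) mod 360° = 93.58° ≈ 094°.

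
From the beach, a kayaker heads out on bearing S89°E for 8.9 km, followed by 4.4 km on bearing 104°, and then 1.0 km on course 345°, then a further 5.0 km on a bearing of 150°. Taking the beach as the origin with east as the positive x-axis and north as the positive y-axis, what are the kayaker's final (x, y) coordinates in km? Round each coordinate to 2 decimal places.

Leg 1 (S89°E, 8.9 km): east 8.9 sin 91° = 8.90, north 8.9 cos 91° = -0.16
Leg 2 (104°, 4.4 km): east 4.4 sin 104° = 4.27, north 4.4 cos 104° = -1.06
Leg 3 (345°, 1.0 km): east 1.0 sin 345° = -0.26, north 1.0 cos 345° = 0.97
Leg 4 (150°, 5.0 km): east 5.0 sin 150° = 2.50, north 5.0 cos 150° = -4.33
Summing: 15.41 km east, -4.58 km north → (15.41, -4.58).

(15.41, -4.58)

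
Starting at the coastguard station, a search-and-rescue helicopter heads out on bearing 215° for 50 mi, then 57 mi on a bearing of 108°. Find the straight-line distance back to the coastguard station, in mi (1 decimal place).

63.9 mi

Leg 1 (215°, 50 mi): east 50 sin 215° = -28.68, north 50 cos 215° = -40.96
Leg 2 (108°, 57 mi): east 57 sin 108° = 54.21, north 57 cos 108° = -17.61
Net: 25.53 east, -58.57 north. Distance = √((25.53)² + (-58.57)²) = 63.894 mi.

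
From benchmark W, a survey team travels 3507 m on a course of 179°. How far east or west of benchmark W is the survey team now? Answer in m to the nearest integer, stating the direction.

Leg 1 (179°, 3507 m): east 3507 sin 179° = 61.21, north 3507 cos 179° = -3506.47
Net east component: 61.21 m.

61 m east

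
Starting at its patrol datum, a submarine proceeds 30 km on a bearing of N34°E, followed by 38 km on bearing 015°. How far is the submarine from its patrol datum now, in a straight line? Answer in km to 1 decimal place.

67.1 km

Leg 1 (N34°E, 30 km): east 30 sin 34° = 16.78, north 30 cos 34° = 24.87
Leg 2 (015°, 38 km): east 38 sin 15° = 9.84, north 38 cos 15° = 36.71
Net: 26.61 east, 61.58 north. Distance = √((26.61)² + (61.58)²) = 67.080 km.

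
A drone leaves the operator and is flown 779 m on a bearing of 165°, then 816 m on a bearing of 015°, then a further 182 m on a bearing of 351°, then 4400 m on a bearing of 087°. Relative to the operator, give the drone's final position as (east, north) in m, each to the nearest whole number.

Leg 1 (165°, 779 m): east 779 sin 165° = 201.62, north 779 cos 165° = -752.46
Leg 2 (015°, 816 m): east 816 sin 15° = 211.20, north 816 cos 15° = 788.20
Leg 3 (351°, 182 m): east 182 sin 351° = -28.47, north 182 cos 351° = 179.76
Leg 4 (087°, 4400 m): east 4400 sin 87° = 4393.97, north 4400 cos 87° = 230.28
Summing: 4778.32 m east, 445.78 m north → (4778, 446).

(4778, 446)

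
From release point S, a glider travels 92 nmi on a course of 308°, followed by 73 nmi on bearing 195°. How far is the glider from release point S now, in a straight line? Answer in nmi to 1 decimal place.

92.4 nmi

Leg 1 (308°, 92 nmi): east 92 sin 308° = -72.50, north 92 cos 308° = 56.64
Leg 2 (195°, 73 nmi): east 73 sin 195° = -18.89, north 73 cos 195° = -70.51
Net: -91.39 east, -13.87 north. Distance = √((-91.39)² + (-13.87)²) = 92.438 nmi.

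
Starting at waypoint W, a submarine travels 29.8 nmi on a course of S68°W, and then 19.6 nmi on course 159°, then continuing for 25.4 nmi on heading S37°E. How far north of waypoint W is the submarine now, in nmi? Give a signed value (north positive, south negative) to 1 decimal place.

Leg 1 (S68°W, 29.8 nmi): east 29.8 sin 248° = -27.63, north 29.8 cos 248° = -11.16
Leg 2 (159°, 19.6 nmi): east 19.6 sin 159° = 7.02, north 19.6 cos 159° = -18.30
Leg 3 (S37°E, 25.4 nmi): east 25.4 sin 143° = 15.29, north 25.4 cos 143° = -20.29
Net north component: -49.75 nmi.

-49.7 nmi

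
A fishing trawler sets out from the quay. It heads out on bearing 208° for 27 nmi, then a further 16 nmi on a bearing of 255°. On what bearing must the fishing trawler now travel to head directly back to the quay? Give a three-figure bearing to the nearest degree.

Leg 1 (208°, 27 nmi): east 27 sin 208° = -12.68, north 27 cos 208° = -23.84
Leg 2 (255°, 16 nmi): east 16 sin 255° = -15.45, north 16 cos 255° = -4.14
Net displacement: -28.13 east, -27.98 north. Direction back to start is (28.13, 27.98): bearing = atan2(28.13, 27.98) mod 360° = 45.15° ≈ 045°.

045°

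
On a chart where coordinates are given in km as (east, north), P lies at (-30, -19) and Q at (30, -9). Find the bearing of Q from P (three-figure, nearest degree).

Δeast = 30 − -30 = 60.00; Δnorth = -9 − -19 = 10.00.
Bearing = atan2(Δeast, Δnorth) mod 360° = 80.54° ≈ 081°.

081°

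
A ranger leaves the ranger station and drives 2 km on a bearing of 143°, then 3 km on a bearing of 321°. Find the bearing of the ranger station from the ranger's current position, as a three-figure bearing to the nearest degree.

137°

Leg 1 (143°, 2 km): east 2 sin 143° = 1.20, north 2 cos 143° = -1.60
Leg 2 (321°, 3 km): east 3 sin 321° = -1.89, north 3 cos 321° = 2.33
Net displacement: -0.68 east, 0.73 north. Direction back to start is (0.68, -0.73): bearing = atan2(0.68, -0.73) mod 360° = 137.01° ≈ 137°.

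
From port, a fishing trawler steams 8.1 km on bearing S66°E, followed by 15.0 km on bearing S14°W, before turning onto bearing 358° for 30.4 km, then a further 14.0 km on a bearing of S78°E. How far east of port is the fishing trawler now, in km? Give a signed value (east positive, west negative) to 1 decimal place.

16.4 km

Leg 1 (S66°E, 8.1 km): east 8.1 sin 114° = 7.40, north 8.1 cos 114° = -3.29
Leg 2 (S14°W, 15.0 km): east 15.0 sin 194° = -3.63, north 15.0 cos 194° = -14.55
Leg 3 (358°, 30.4 km): east 30.4 sin 358° = -1.06, north 30.4 cos 358° = 30.38
Leg 4 (S78°E, 14.0 km): east 14.0 sin 102° = 13.69, north 14.0 cos 102° = -2.91
Net east component: 16.40 km.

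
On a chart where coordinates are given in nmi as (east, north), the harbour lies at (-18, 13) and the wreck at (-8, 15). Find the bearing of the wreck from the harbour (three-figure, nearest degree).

Δeast = -8 − -18 = 10.00; Δnorth = 15 − 13 = 2.00.
Bearing = atan2(Δeast, Δnorth) mod 360° = 78.69° ≈ 079°.

079°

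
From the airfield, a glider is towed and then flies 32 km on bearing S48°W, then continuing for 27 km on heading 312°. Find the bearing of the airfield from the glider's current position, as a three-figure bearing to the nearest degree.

086°

Leg 1 (S48°W, 32 km): east 32 sin 228° = -23.78, north 32 cos 228° = -21.41
Leg 2 (312°, 27 km): east 27 sin 312° = -20.06, north 27 cos 312° = 18.07
Net displacement: -43.85 east, -3.35 north. Direction back to start is (43.85, 3.35): bearing = atan2(43.85, 3.35) mod 360° = 85.64° ≈ 086°.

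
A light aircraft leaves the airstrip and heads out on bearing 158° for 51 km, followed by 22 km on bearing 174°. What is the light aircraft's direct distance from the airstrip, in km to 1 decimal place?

72.4 km

Leg 1 (158°, 51 km): east 51 sin 158° = 19.10, north 51 cos 158° = -47.29
Leg 2 (174°, 22 km): east 22 sin 174° = 2.30, north 22 cos 174° = -21.88
Net: 21.40 east, -69.17 north. Distance = √((21.40)² + (-69.17)²) = 72.402 km.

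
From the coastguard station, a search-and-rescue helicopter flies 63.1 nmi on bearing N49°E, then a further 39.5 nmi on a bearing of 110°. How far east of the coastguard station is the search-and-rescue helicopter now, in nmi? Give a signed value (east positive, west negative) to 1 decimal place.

Leg 1 (N49°E, 63.1 nmi): east 63.1 sin 49° = 47.62, north 63.1 cos 49° = 41.40
Leg 2 (110°, 39.5 nmi): east 39.5 sin 110° = 37.12, north 39.5 cos 110° = -13.51
Net east component: 84.74 nmi.

84.7 nmi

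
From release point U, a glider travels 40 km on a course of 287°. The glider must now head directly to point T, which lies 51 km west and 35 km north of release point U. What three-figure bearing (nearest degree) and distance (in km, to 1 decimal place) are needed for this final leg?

Leg 1 (287°, 40 km): east 40 sin 287° = -38.25, north 40 cos 287° = 11.69
Current position: (-38.25, 11.69). Target: (-51, 35). Remaining: Δeast = -12.75, Δnorth = 23.31.
Bearing = atan2(-12.75, 23.31) mod 360° = 331.32°; distance = √((-12.75)² + (23.31)²) = 26.564 km.

331°, 26.6 km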